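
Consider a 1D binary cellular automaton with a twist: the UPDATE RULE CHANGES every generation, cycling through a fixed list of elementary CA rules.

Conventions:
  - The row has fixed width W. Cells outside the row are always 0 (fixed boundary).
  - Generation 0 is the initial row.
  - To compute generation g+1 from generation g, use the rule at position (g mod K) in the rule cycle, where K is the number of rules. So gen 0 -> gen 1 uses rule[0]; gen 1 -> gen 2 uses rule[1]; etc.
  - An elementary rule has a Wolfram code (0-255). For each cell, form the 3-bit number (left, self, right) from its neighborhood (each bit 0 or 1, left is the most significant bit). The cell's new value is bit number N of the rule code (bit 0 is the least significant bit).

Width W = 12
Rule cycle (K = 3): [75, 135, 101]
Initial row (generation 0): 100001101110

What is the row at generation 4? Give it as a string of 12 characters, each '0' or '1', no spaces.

Answer: 111010011010

Derivation:
Gen 0: 100001101110
Gen 1 (rule 75): 001111101010
Gen 2 (rule 135): 110111001010
Gen 3 (rule 101): 011001001110
Gen 4 (rule 75): 111010011010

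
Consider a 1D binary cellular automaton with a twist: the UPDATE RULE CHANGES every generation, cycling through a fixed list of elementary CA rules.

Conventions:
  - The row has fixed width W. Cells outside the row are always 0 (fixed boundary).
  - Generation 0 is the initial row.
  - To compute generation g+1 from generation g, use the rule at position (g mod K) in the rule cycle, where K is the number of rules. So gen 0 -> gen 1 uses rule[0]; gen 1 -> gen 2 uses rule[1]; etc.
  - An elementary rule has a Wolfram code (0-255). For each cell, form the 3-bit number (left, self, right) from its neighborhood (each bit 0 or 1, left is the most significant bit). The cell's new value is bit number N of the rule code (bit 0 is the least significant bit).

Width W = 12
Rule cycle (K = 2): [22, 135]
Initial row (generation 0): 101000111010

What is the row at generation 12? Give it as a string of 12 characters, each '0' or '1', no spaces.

Answer: 111111101011

Derivation:
Gen 0: 101000111010
Gen 1 (rule 22): 101101000011
Gen 2 (rule 135): 100001011100
Gen 3 (rule 22): 110011000010
Gen 4 (rule 135): 000100011110
Gen 5 (rule 22): 001110100001
Gen 6 (rule 135): 110100101111
Gen 7 (rule 22): 000111100000
Gen 8 (rule 135): 111011001111
Gen 9 (rule 22): 000000110000
Gen 10 (rule 135): 111111000111
Gen 11 (rule 22): 000000101000
Gen 12 (rule 135): 111111101011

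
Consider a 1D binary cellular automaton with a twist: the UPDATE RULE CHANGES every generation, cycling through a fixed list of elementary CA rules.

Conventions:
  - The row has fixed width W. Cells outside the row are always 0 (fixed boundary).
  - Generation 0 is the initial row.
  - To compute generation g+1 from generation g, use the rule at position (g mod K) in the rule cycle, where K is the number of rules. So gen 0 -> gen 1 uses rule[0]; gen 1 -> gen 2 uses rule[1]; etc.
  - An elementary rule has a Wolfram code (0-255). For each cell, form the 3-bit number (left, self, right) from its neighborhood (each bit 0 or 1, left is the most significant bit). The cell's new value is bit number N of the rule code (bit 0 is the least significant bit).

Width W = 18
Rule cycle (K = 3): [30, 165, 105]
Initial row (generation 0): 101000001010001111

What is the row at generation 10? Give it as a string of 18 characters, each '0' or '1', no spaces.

Gen 0: 101000001010001111
Gen 1 (rule 30): 101100011011011000
Gen 2 (rule 165): 110001000100100011
Gen 3 (rule 105): 110100010000001011
Gen 4 (rule 30): 100110111000011010
Gen 5 (rule 165): 100001010011000110
Gen 6 (rule 105): 001100100011010110
Gen 7 (rule 30): 011011110110010101
Gen 8 (rule 165): 000101101000011111
Gen 9 (rule 105): 110011110011010001
Gen 10 (rule 30): 101110001110011011

Answer: 101110001110011011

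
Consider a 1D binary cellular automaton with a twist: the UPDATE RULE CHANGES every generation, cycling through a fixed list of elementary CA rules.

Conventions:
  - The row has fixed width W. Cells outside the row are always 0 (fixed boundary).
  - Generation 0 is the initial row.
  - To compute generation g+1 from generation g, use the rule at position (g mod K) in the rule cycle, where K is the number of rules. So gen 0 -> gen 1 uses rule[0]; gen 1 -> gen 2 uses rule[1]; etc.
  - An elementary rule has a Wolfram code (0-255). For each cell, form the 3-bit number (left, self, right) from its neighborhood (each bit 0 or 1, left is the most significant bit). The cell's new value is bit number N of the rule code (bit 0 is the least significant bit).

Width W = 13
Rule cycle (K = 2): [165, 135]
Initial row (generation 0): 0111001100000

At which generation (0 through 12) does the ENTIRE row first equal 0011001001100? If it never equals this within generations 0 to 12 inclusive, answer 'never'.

Answer: 5

Derivation:
Gen 0: 0111001100000
Gen 1 (rule 165): 0010000001111
Gen 2 (rule 135): 1110111110110
Gen 3 (rule 165): 0101011101000
Gen 4 (rule 135): 1101001001011
Gen 5 (rule 165): 0011001001100
Gen 6 (rule 135): 1100011010001
Gen 7 (rule 165): 0001000110101
Gen 8 (rule 135): 1111011000101
Gen 9 (rule 165): 0110100010111
Gen 10 (rule 135): 1000101110010
Gen 11 (rule 165): 1010110100010
Gen 12 (rule 135): 1010000101110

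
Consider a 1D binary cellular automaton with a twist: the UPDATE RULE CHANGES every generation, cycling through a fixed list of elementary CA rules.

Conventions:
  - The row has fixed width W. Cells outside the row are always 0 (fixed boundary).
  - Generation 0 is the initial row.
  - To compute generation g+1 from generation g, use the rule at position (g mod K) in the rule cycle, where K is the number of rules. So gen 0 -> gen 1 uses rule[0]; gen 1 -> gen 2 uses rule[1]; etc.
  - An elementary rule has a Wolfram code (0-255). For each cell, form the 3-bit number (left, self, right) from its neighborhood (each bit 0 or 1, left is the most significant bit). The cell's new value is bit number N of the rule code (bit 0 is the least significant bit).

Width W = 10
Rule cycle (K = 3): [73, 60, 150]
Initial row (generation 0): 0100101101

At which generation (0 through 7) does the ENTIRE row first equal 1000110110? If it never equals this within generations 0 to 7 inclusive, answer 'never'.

Gen 0: 0100101101
Gen 1 (rule 73): 0000001100
Gen 2 (rule 60): 0000001010
Gen 3 (rule 150): 0000011011
Gen 4 (rule 73): 1111011011
Gen 5 (rule 60): 1000110110
Gen 6 (rule 150): 1101000001
Gen 7 (rule 73): 1100011100

Answer: 5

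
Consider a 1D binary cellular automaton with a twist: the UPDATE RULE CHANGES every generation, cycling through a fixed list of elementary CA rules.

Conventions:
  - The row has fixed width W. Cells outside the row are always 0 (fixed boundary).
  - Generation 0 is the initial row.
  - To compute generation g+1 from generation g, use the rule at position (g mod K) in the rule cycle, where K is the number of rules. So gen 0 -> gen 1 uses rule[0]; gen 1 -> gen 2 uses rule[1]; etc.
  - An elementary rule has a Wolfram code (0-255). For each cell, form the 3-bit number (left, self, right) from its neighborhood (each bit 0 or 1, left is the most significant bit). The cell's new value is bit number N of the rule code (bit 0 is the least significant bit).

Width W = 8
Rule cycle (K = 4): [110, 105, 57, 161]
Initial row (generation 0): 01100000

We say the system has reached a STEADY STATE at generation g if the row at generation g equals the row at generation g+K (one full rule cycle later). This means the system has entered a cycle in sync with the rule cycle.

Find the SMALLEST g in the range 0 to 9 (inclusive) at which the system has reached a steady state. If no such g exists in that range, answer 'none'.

Answer: none

Derivation:
Gen 0: 01100000
Gen 1 (rule 110): 11100000
Gen 2 (rule 105): 10101111
Gen 3 (rule 57): 01011000
Gen 4 (rule 161): 00100011
Gen 5 (rule 110): 01100111
Gen 6 (rule 105): 01100101
Gen 7 (rule 57): 01010010
Gen 8 (rule 161): 00100000
Gen 9 (rule 110): 01100000
Gen 10 (rule 105): 01101111
Gen 11 (rule 57): 01011000
Gen 12 (rule 161): 00100011
Gen 13 (rule 110): 01100111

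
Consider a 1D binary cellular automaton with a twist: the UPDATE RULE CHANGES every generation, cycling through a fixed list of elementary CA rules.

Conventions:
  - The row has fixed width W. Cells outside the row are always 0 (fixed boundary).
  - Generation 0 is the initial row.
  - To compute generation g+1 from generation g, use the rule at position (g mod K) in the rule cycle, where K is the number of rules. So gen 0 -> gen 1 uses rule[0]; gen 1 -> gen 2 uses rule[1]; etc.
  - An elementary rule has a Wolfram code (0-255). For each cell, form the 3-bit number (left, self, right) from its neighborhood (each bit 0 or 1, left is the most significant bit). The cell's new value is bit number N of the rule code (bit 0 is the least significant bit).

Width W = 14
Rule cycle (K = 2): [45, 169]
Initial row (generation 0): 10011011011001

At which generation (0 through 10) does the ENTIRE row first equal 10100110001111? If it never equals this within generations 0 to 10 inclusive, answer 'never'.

Answer: 10

Derivation:
Gen 0: 10011011011001
Gen 1 (rule 45): 10010110110001
Gen 2 (rule 169): 00001101100100
Gen 3 (rule 45): 11101011000101
Gen 4 (rule 169): 11010110010010
Gen 5 (rule 45): 10111100010010
Gen 6 (rule 169): 01111001000000
Gen 7 (rule 45): 01000001011111
Gen 8 (rule 169): 00011100111110
Gen 9 (rule 45): 11010000100000
Gen 10 (rule 169): 10100110001111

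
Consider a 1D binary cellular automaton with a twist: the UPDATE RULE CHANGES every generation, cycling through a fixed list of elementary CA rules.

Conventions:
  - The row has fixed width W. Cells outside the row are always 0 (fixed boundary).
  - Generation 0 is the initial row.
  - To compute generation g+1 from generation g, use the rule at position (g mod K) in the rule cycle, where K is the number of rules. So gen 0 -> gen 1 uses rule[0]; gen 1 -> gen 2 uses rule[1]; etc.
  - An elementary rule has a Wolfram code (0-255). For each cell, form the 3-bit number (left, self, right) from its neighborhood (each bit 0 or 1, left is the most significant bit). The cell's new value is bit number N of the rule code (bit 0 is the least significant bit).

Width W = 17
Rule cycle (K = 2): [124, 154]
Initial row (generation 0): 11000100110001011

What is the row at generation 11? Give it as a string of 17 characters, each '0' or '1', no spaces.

Gen 0: 11000100110001011
Gen 1 (rule 124): 11100110111001111
Gen 2 (rule 154): 11011100110111110
Gen 3 (rule 124): 11110110111100011
Gen 4 (rule 154): 11100100111010110
Gen 5 (rule 124): 10110110101111111
Gen 6 (rule 154): 00100100001111110
Gen 7 (rule 124): 00110110001000011
Gen 8 (rule 154): 01100101010100110
Gen 9 (rule 124): 01110111111110111
Gen 10 (rule 154): 11100111111100110
Gen 11 (rule 124): 10110100000110111

Answer: 10110100000110111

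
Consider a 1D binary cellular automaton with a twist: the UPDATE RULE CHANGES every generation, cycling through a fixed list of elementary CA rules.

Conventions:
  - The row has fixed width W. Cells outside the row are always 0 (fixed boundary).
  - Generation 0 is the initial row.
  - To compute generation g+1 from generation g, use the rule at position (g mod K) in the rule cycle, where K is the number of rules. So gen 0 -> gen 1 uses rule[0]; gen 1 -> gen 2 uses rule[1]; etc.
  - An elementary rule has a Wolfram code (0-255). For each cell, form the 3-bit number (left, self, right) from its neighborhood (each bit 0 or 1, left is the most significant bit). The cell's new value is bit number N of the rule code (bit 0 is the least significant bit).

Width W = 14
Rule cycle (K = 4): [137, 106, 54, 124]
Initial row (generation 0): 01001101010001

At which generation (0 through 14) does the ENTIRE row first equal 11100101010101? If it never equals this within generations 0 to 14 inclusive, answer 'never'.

Gen 0: 01001101010001
Gen 1 (rule 137): 00001000000100
Gen 2 (rule 106): 00010000001000
Gen 3 (rule 54): 00111000011100
Gen 4 (rule 124): 00101100010110
Gen 5 (rule 137): 10001001000100
Gen 6 (rule 106): 00010010001000
Gen 7 (rule 54): 00111111011100
Gen 8 (rule 124): 00100001110110
Gen 9 (rule 137): 10001101100100
Gen 10 (rule 106): 00011111101000
Gen 11 (rule 54): 00100000011100
Gen 12 (rule 124): 00110000010110
Gen 13 (rule 137): 10100111000100
Gen 14 (rule 106): 01001101001000

Answer: never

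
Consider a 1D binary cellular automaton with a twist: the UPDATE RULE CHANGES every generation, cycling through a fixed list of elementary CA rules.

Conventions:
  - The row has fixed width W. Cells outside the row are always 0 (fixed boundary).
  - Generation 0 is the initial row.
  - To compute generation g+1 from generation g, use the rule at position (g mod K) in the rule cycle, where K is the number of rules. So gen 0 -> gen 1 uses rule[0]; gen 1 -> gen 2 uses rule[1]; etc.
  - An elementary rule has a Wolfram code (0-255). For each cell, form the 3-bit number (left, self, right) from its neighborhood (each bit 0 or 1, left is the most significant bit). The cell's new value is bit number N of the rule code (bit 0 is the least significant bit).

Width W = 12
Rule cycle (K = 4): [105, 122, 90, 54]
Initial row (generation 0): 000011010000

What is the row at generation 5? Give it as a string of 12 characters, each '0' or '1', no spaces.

Gen 0: 000011010000
Gen 1 (rule 105): 111011100111
Gen 2 (rule 122): 101110111101
Gen 3 (rule 90): 001010100100
Gen 4 (rule 54): 011111111110
Gen 5 (rule 105): 010000000010

Answer: 010000000010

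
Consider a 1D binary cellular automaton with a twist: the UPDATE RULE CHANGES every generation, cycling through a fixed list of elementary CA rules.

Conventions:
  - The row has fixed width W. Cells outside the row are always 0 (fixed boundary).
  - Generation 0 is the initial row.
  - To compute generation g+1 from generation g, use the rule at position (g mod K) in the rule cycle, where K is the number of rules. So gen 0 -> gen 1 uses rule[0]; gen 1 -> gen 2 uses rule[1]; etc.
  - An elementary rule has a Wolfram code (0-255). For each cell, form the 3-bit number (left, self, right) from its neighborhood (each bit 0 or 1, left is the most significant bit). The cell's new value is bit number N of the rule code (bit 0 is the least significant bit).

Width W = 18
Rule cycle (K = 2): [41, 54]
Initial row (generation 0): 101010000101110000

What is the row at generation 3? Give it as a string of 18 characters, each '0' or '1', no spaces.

Gen 0: 101010000101110000
Gen 1 (rule 41): 010100110011000111
Gen 2 (rule 54): 111111001100101000
Gen 3 (rule 41): 100000001000010011

Answer: 100000001000010011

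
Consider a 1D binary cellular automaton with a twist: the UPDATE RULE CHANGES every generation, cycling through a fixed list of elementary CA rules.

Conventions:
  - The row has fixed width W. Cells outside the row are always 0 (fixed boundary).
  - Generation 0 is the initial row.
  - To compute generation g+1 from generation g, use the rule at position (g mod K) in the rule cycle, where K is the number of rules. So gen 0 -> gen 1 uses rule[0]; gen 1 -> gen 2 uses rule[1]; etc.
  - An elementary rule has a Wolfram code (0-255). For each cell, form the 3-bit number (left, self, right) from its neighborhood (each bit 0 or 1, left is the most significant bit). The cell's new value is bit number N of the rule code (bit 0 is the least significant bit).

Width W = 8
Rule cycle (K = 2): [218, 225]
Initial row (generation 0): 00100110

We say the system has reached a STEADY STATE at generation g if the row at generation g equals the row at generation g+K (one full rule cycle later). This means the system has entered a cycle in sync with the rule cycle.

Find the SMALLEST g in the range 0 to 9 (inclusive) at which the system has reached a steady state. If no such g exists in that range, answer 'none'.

Answer: 7

Derivation:
Gen 0: 00100110
Gen 1 (rule 218): 01011111
Gen 2 (rule 225): 00101111
Gen 3 (rule 218): 01001111
Gen 4 (rule 225): 00000111
Gen 5 (rule 218): 00001111
Gen 6 (rule 225): 11100111
Gen 7 (rule 218): 11111111
Gen 8 (rule 225): 01111111
Gen 9 (rule 218): 11111111
Gen 10 (rule 225): 01111111
Gen 11 (rule 218): 11111111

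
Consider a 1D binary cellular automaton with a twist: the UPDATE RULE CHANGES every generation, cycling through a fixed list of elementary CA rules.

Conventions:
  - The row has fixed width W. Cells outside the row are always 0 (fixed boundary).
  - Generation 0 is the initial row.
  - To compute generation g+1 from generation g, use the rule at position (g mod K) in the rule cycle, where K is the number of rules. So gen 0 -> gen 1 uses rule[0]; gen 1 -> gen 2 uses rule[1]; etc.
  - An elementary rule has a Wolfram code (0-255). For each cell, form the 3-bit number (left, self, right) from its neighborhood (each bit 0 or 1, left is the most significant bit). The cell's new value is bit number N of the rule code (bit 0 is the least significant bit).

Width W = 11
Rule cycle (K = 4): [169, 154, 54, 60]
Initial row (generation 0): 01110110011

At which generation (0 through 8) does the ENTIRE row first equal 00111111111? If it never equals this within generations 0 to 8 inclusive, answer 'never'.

Answer: 3

Derivation:
Gen 0: 01110110011
Gen 1 (rule 169): 01101100010
Gen 2 (rule 154): 11001010101
Gen 3 (rule 54): 00111111111
Gen 4 (rule 60): 00100000000
Gen 5 (rule 169): 10001111111
Gen 6 (rule 154): 01011111110
Gen 7 (rule 54): 11100000001
Gen 8 (rule 60): 10010000001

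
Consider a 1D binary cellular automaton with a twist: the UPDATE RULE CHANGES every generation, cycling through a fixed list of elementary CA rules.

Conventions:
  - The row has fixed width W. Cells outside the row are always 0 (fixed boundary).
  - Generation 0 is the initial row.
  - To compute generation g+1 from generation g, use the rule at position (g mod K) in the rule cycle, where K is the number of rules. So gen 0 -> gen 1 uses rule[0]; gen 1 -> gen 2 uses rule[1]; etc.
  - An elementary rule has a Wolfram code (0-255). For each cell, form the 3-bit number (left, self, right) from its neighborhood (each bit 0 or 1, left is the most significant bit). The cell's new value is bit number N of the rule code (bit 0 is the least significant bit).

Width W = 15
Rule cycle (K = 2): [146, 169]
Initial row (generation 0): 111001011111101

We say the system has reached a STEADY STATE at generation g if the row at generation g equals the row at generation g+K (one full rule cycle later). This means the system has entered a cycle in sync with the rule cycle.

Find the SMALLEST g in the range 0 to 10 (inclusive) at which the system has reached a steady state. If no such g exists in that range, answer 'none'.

Gen 0: 111001011111101
Gen 1 (rule 146): 010110001111000
Gen 2 (rule 169): 001100101110011
Gen 3 (rule 146): 010011000101100
Gen 4 (rule 169): 000010010011001
Gen 5 (rule 146): 000101101100110
Gen 6 (rule 169): 110011011000100
Gen 7 (rule 146): 001100000101010
Gen 8 (rule 169): 101001110010100
Gen 9 (rule 146): 000110101100010
Gen 10 (rule 169): 110101011001000
Gen 11 (rule 146): 000000000110100
Gen 12 (rule 169): 111111110101001

Answer: none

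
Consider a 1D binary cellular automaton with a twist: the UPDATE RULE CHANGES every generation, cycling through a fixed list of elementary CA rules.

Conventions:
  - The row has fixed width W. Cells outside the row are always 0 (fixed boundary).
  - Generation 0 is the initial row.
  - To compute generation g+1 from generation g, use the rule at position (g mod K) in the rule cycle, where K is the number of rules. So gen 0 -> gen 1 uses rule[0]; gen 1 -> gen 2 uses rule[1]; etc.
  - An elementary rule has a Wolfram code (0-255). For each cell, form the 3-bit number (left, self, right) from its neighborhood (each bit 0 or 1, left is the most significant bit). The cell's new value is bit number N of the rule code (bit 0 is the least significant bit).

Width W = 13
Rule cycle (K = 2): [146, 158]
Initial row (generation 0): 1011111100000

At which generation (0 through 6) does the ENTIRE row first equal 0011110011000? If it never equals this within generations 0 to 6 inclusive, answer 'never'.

Answer: 2

Derivation:
Gen 0: 1011111100000
Gen 1 (rule 146): 0001111010000
Gen 2 (rule 158): 0011110011000
Gen 3 (rule 146): 0101101100100
Gen 4 (rule 158): 1101001011110
Gen 5 (rule 146): 0000110001101
Gen 6 (rule 158): 0001101011001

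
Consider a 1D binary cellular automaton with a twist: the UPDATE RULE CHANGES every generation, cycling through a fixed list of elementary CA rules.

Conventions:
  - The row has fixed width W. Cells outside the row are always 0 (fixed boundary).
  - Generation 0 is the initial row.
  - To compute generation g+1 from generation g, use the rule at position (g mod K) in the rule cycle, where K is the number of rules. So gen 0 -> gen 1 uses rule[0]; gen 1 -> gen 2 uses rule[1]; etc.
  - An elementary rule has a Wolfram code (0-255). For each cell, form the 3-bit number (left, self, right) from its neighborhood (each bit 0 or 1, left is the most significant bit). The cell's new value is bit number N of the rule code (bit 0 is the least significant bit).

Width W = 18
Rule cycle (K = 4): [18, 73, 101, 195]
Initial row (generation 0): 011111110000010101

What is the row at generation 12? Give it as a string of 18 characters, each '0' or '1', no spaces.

Answer: 000001110000011110

Derivation:
Gen 0: 011111110000010101
Gen 1 (rule 18): 100000001000100000
Gen 2 (rule 73): 001111100010001111
Gen 3 (rule 101): 100000101010100001
Gen 4 (rule 195): 001111000000001110
Gen 5 (rule 18): 010000100000010001
Gen 6 (rule 73): 000110001111000100
Gen 7 (rule 101): 110010100001010101
Gen 8 (rule 195): 010100001110000000
Gen 9 (rule 18): 100010010001000000
Gen 10 (rule 73): 001000000100011111
Gen 11 (rule 101): 101011110101000001
Gen 12 (rule 195): 000001110000011110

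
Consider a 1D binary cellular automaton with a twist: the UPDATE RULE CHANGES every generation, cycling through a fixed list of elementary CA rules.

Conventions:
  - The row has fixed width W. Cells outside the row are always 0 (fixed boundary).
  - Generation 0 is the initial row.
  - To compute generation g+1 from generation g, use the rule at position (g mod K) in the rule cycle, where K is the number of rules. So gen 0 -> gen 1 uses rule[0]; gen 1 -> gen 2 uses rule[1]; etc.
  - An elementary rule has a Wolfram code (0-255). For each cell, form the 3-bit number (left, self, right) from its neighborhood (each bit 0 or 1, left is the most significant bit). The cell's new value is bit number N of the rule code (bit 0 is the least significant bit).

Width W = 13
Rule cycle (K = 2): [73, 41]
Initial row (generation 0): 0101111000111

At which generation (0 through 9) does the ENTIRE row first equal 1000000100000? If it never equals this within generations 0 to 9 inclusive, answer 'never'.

Gen 0: 0101111000111
Gen 1 (rule 73): 0001001010101
Gen 2 (rule 41): 1100000101010
Gen 3 (rule 73): 1101110000000
Gen 4 (rule 41): 1011000111111
Gen 5 (rule 73): 0011010100001
Gen 6 (rule 41): 1010101001100
Gen 7 (rule 73): 0000000001101
Gen 8 (rule 41): 1111111101010
Gen 9 (rule 73): 1000000100000

Answer: 9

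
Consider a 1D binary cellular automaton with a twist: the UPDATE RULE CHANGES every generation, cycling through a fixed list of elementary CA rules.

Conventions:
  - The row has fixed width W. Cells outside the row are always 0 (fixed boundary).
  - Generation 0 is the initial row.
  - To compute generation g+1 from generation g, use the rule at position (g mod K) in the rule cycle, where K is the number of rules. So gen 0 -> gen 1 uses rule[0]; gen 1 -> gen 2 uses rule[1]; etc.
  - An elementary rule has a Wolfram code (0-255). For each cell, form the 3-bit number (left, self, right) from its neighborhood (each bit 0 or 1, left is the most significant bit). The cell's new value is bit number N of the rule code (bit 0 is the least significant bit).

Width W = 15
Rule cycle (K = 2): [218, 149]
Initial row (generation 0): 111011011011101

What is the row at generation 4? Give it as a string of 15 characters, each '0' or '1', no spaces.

Gen 0: 111011011011101
Gen 1 (rule 218): 111011011011100
Gen 2 (rule 149): 010000000001011
Gen 3 (rule 218): 101000000010011
Gen 4 (rule 149): 101111111011000

Answer: 101111111011000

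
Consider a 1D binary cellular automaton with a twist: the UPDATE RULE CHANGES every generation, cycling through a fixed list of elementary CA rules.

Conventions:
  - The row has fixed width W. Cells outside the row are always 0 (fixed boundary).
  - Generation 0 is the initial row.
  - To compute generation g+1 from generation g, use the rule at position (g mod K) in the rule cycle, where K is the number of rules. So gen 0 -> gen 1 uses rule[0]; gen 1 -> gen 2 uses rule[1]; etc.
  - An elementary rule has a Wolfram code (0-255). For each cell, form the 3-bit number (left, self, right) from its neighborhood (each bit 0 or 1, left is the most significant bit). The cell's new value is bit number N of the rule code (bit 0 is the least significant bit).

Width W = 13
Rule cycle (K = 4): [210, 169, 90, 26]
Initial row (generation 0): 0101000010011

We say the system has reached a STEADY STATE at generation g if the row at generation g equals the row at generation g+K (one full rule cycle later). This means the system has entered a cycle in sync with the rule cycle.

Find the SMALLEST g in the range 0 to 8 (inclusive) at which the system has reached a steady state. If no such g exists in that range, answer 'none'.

Answer: none

Derivation:
Gen 0: 0101000010011
Gen 1 (rule 210): 1000100101101
Gen 2 (rule 169): 0010000011010
Gen 3 (rule 90): 0101000111001
Gen 4 (rule 26): 1000101100110
Gen 5 (rule 210): 0101000111011
Gen 6 (rule 169): 0010010110110
Gen 7 (rule 90): 0101100110111
Gen 8 (rule 26): 1001011100100
Gen 9 (rule 210): 0110001111010
Gen 10 (rule 169): 0100101110100
Gen 11 (rule 90): 1011001010010
Gen 12 (rule 26): 0010110001101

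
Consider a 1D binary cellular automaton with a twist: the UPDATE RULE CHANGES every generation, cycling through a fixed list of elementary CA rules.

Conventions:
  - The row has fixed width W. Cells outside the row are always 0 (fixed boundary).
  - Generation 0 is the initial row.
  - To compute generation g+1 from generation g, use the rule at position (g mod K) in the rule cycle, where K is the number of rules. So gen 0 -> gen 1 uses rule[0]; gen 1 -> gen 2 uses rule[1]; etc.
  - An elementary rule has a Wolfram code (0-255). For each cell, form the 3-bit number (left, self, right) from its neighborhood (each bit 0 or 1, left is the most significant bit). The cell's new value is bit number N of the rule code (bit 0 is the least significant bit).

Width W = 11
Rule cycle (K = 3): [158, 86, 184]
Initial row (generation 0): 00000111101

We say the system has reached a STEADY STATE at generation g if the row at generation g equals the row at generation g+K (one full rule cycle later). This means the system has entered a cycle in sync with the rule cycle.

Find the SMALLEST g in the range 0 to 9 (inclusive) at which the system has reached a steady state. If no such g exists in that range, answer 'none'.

Answer: none

Derivation:
Gen 0: 00000111101
Gen 1 (rule 158): 00001111001
Gen 2 (rule 86): 00010001111
Gen 3 (rule 184): 00001001110
Gen 4 (rule 158): 00011111101
Gen 5 (rule 86): 00100000101
Gen 6 (rule 184): 00010000010
Gen 7 (rule 158): 00111000111
Gen 8 (rule 86): 01001101001
Gen 9 (rule 184): 00101010100
Gen 10 (rule 158): 01101010110
Gen 11 (rule 86): 10101010011
Gen 12 (rule 184): 01010101010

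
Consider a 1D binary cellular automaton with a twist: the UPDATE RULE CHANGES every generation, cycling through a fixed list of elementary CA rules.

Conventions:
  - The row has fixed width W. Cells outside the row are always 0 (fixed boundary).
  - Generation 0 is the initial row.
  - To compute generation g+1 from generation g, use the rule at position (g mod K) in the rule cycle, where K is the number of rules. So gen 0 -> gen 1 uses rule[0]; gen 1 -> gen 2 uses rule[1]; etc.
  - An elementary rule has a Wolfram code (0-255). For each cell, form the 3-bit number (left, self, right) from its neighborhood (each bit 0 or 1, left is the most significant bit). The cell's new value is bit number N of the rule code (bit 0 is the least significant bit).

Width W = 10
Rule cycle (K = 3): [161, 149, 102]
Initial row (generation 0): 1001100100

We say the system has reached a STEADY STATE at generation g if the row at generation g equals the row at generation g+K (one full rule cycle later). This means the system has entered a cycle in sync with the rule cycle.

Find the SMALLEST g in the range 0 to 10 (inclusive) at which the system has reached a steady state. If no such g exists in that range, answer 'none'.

Answer: 10

Derivation:
Gen 0: 1001100100
Gen 1 (rule 161): 0000000001
Gen 2 (rule 149): 1111111101
Gen 3 (rule 102): 0000000111
Gen 4 (rule 161): 1111110010
Gen 5 (rule 149): 0111101011
Gen 6 (rule 102): 1000111101
Gen 7 (rule 161): 0010011010
Gen 8 (rule 149): 1011000011
Gen 9 (rule 102): 1101000101
Gen 10 (rule 161): 0010010010
Gen 11 (rule 149): 1011011011
Gen 12 (rule 102): 1101101101
Gen 13 (rule 161): 0010010010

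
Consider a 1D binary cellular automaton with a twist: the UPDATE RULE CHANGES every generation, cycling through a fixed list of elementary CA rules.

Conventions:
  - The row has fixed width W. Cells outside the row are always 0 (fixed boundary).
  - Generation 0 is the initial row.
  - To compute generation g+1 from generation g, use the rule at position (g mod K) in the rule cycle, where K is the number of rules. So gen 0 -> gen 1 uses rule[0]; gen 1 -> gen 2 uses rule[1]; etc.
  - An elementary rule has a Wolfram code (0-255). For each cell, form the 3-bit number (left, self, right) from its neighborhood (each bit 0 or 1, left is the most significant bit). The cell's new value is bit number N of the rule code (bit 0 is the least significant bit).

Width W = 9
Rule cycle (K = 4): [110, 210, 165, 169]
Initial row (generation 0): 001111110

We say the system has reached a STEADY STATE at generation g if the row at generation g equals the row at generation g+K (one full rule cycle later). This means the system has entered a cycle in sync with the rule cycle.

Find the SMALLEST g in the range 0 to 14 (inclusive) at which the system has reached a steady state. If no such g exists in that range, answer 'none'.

Gen 0: 001111110
Gen 1 (rule 110): 011000010
Gen 2 (rule 210): 101100101
Gen 3 (rule 165): 110000111
Gen 4 (rule 169): 100110110
Gen 5 (rule 110): 101111110
Gen 6 (rule 210): 000111111
Gen 7 (rule 165): 110011110
Gen 8 (rule 169): 100011100
Gen 9 (rule 110): 100110100
Gen 10 (rule 210): 011010010
Gen 11 (rule 165): 000110010
Gen 12 (rule 169): 110100000
Gen 13 (rule 110): 111100000
Gen 14 (rule 210): 011110000
Gen 15 (rule 165): 001100111
Gen 16 (rule 169): 101000110
Gen 17 (rule 110): 111001110
Gen 18 (rule 210): 011110111

Answer: none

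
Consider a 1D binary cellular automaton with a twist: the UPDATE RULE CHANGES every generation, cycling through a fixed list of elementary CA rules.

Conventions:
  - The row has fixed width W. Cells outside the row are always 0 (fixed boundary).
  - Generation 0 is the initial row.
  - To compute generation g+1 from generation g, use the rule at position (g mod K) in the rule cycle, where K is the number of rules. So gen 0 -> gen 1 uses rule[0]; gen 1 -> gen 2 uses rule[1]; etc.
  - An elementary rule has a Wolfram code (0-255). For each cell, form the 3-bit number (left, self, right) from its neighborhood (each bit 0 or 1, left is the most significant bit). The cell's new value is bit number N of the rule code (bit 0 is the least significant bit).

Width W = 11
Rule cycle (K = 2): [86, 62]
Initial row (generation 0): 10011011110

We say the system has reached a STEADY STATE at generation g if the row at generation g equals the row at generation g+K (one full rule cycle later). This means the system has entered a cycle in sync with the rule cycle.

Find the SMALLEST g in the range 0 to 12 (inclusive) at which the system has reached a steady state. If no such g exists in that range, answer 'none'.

Gen 0: 10011011110
Gen 1 (rule 86): 11101000011
Gen 2 (rule 62): 10011100110
Gen 3 (rule 86): 11100111011
Gen 4 (rule 62): 10011100110
Gen 5 (rule 86): 11100111011
Gen 6 (rule 62): 10011100110
Gen 7 (rule 86): 11100111011
Gen 8 (rule 62): 10011100110
Gen 9 (rule 86): 11100111011
Gen 10 (rule 62): 10011100110
Gen 11 (rule 86): 11100111011
Gen 12 (rule 62): 10011100110
Gen 13 (rule 86): 11100111011
Gen 14 (rule 62): 10011100110

Answer: 2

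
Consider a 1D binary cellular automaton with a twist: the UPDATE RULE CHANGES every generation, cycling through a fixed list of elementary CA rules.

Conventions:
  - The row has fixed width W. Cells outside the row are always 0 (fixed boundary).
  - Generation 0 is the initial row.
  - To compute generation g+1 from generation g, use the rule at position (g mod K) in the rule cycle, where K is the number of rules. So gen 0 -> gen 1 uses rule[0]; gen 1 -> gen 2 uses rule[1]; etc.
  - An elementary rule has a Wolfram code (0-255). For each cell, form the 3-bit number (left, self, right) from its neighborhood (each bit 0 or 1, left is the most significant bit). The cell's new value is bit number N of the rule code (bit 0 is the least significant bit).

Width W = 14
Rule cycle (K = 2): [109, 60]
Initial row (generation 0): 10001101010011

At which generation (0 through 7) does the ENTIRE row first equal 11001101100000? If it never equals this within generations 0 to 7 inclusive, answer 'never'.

Answer: never

Derivation:
Gen 0: 10001101010011
Gen 1 (rule 109): 10101111110011
Gen 2 (rule 60): 11111000001010
Gen 3 (rule 109): 10001011101110
Gen 4 (rule 60): 11001110011001
Gen 5 (rule 109): 11001010011001
Gen 6 (rule 60): 10101111010101
Gen 7 (rule 109): 11111001111111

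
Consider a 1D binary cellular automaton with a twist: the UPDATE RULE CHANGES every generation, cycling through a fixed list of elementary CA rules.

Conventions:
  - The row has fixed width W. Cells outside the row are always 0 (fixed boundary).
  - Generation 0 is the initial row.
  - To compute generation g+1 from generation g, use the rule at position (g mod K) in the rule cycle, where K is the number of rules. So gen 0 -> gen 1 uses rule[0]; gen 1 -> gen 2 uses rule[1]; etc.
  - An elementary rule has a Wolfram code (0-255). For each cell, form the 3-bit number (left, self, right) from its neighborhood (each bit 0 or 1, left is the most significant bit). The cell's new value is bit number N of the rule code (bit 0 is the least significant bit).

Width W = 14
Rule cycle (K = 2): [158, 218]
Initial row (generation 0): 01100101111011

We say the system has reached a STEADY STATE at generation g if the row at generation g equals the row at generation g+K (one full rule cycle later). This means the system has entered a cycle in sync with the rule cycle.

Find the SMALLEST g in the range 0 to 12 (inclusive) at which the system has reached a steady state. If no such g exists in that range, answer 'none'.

Answer: 12

Derivation:
Gen 0: 01100101111011
Gen 1 (rule 158): 11011101110010
Gen 2 (rule 218): 11011101111101
Gen 3 (rule 158): 10011001111001
Gen 4 (rule 218): 01111111111110
Gen 5 (rule 158): 11111111111101
Gen 6 (rule 218): 11111111111100
Gen 7 (rule 158): 11111111111010
Gen 8 (rule 218): 11111111111001
Gen 9 (rule 158): 11111111110111
Gen 10 (rule 218): 11111111110111
Gen 11 (rule 158): 11111111100110
Gen 12 (rule 218): 11111111111111
Gen 13 (rule 158): 11111111111110
Gen 14 (rule 218): 11111111111111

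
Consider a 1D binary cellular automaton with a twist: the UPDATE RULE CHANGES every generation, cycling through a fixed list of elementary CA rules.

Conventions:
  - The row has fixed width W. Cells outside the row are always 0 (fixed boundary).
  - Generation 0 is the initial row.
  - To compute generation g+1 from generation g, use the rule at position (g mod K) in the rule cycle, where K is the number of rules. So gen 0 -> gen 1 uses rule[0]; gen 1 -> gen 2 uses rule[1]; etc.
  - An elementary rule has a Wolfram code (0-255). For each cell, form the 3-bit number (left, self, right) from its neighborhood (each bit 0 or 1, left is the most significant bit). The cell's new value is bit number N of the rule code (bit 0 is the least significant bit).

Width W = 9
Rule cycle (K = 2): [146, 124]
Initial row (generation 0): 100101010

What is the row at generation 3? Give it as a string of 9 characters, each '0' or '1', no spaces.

Gen 0: 100101010
Gen 1 (rule 146): 011000001
Gen 2 (rule 124): 011100001
Gen 3 (rule 146): 101010010

Answer: 101010010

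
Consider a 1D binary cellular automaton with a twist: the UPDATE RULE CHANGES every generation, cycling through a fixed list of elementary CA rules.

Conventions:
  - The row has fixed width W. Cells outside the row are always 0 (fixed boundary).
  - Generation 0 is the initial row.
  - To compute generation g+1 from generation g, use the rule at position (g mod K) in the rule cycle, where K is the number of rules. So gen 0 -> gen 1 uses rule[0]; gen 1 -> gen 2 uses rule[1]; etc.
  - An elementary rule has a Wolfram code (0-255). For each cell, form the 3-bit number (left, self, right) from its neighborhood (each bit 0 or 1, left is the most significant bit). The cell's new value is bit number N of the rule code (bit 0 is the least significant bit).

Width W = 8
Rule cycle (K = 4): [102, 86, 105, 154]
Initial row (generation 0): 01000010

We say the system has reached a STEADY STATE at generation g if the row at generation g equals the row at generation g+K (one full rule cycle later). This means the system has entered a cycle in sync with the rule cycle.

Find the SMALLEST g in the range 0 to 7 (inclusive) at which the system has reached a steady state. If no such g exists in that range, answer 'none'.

Gen 0: 01000010
Gen 1 (rule 102): 11000110
Gen 2 (rule 86): 01101011
Gen 3 (rule 105): 01110111
Gen 4 (rule 154): 11100110
Gen 5 (rule 102): 00101010
Gen 6 (rule 86): 01101011
Gen 7 (rule 105): 01110111
Gen 8 (rule 154): 11100110
Gen 9 (rule 102): 00101010
Gen 10 (rule 86): 01101011
Gen 11 (rule 105): 01110111

Answer: 2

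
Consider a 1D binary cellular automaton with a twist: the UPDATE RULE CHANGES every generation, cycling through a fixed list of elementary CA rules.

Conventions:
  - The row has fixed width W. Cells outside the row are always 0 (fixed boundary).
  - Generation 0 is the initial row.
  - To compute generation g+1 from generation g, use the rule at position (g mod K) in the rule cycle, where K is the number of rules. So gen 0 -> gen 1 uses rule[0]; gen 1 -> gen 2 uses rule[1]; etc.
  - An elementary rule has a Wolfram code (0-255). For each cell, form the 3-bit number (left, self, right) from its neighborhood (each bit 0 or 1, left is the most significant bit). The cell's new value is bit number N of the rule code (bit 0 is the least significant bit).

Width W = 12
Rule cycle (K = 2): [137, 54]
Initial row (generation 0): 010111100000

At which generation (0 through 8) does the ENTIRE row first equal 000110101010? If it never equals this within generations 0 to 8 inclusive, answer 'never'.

Gen 0: 010111100000
Gen 1 (rule 137): 000111001111
Gen 2 (rule 54): 001000110000
Gen 3 (rule 137): 100010100111
Gen 4 (rule 54): 110111111000
Gen 5 (rule 137): 100111110011
Gen 6 (rule 54): 111000001100
Gen 7 (rule 137): 110011101001
Gen 8 (rule 54): 001100011111

Answer: never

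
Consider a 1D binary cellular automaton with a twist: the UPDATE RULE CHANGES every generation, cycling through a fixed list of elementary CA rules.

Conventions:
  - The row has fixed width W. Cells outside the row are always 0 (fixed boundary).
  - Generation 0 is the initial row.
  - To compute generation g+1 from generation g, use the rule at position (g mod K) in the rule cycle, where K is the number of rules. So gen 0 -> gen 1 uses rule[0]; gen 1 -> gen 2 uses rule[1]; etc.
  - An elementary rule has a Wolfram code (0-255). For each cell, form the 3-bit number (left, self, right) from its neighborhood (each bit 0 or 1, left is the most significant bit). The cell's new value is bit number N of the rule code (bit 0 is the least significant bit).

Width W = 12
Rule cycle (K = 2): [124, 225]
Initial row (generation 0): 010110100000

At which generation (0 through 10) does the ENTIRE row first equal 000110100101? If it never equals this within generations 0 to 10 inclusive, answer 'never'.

Gen 0: 010110100000
Gen 1 (rule 124): 011111110000
Gen 2 (rule 225): 001111110111
Gen 3 (rule 124): 001000011101
Gen 4 (rule 225): 100011001110
Gen 5 (rule 124): 110011101011
Gen 6 (rule 225): 010001110101
Gen 7 (rule 124): 011001011111
Gen 8 (rule 225): 001000101111
Gen 9 (rule 124): 001100111001
Gen 10 (rule 225): 100100011000

Answer: never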